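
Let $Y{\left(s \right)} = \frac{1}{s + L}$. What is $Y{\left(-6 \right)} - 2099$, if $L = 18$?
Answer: $- \frac{25187}{12} \approx -2098.9$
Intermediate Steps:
$Y{\left(s \right)} = \frac{1}{18 + s}$ ($Y{\left(s \right)} = \frac{1}{s + 18} = \frac{1}{18 + s}$)
$Y{\left(-6 \right)} - 2099 = \frac{1}{18 - 6} - 2099 = \frac{1}{12} - 2099 = - \frac{25187}{12}$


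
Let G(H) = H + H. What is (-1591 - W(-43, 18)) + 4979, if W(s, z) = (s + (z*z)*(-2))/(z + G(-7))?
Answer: 14243/4 ≈ 3560.8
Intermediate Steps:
G(H) = 2*H
W(s, z) = (s - 2*z²)/(-14 + z) (W(s, z) = (s + (z*z)*(-2))/(z + 2*(-7)) = (s + z²*(-2))/(z - 14) = (s - 2*z²)/(-14 + z))
(-1591 - W(-43, 18)) + 4979 = (-1591 - (-43 - 2*18²)/(-14 + 18)) + 4979 = (-1591 - (-43 - 2*324)/4) + 4979 = (-1591 - (-43 - 648)/4) + 4979 = (-1591 - (-691)/4) + 4979 = (-1591 - 1*(-691/4)) + 4979 = (-1591 + 691/4) + 4979 = -5673/4 + 4979 = 14243/4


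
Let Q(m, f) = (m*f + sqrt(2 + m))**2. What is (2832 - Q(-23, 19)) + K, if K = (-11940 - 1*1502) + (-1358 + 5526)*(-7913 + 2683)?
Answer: -22000198 + 874*I*sqrt(21) ≈ -2.2e+7 + 4005.2*I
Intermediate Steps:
Q(m, f) = (sqrt(2 + m) + f*m)**2 (Q(m, f) = (f*m + sqrt(2 + m))**2 = (sqrt(2 + m) + f*m)**2)
K = -21812082 (K = (-11940 - 1502) + 4168*(-5230) = -13442 - 21798640 = -21812082)
(2832 - Q(-23, 19)) + K = (2832 - (sqrt(2 - 23) + 19*(-23))**2) - 21812082 = (2832 - (sqrt(-21) - 437)**2) - 21812082 = (2832 - (I*sqrt(21) - 437)**2) - 21812082 = (2832 - (-437 + I*sqrt(21))**2) - 21812082 = -21809250 - (-437 + I*sqrt(21))**2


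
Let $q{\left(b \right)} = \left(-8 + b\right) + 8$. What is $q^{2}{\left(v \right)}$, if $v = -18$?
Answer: $324$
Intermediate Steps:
$q{\left(b \right)} = b$
$q^{2}{\left(v \right)} = \left(-18\right)^{2} = 324$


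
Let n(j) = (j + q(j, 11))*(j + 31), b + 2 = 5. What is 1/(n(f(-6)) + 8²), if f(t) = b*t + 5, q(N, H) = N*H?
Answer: -1/2744 ≈ -0.00036443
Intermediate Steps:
q(N, H) = H*N
b = 3 (b = -2 + 5 = 3)
f(t) = 5 + 3*t (f(t) = 3*t + 5 = 5 + 3*t)
n(j) = 12*j*(31 + j) (n(j) = (j + 11*j)*(j + 31) = (12*j)*(31 + j) = 12*j*(31 + j))
1/(n(f(-6)) + 8²) = 1/(12*(5 + 3*(-6))*(31 + (5 + 3*(-6))) + 8²) = 1/(12*(5 - 18)*(31 + (5 - 18)) + 64) = 1/(12*(-13)*(31 - 13) + 64) = 1/(12*(-13)*18 + 64) = 1/(-2808 + 64) = 1/(-2744) = -1/2744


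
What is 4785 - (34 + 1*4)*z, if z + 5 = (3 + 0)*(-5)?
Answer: 5545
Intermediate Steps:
z = -20 (z = -5 + (3 + 0)*(-5) = -5 + 3*(-5) = -5 - 15 = -20)
4785 - (34 + 1*4)*z = 4785 - (34 + 1*4)*(-20) = 4785 - (34 + 4)*(-20) = 4785 - 38*(-20) = 4785 - 1*(-760) = 4785 + 760 = 5545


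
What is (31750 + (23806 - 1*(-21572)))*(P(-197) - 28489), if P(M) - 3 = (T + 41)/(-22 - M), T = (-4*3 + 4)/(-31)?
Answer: -384483754248/175 ≈ -2.1970e+9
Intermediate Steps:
T = 8/31 (T = (-12 + 4)*(-1/31) = -8*(-1/31) = 8/31 ≈ 0.25806)
P(M) = 3 + 1279/(31*(-22 - M)) (P(M) = 3 + (8/31 + 41)/(-22 - M) = 3 + 1279/(31*(-22 - M)))
(31750 + (23806 - 1*(-21572)))*(P(-197) - 28489) = (31750 + (23806 - 1*(-21572)))*((767 + 93*(-197))/(31*(22 - 197)) - 28489) = (31750 + (23806 + 21572))*((1/31)*(767 - 18321)/(-175) - 28489) = (31750 + 45378)*((1/31)*(-1/175)*(-17554) - 28489) = 77128*(17554/5425 - 28489) = 77128*(-154535271/5425) = -384483754248/175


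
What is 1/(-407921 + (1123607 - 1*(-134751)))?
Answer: 1/850437 ≈ 1.1759e-6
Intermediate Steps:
1/(-407921 + (1123607 - 1*(-134751))) = 1/(-407921 + (1123607 + 134751)) = 1/(-407921 + 1258358) = 1/850437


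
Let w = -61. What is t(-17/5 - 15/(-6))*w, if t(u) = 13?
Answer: -793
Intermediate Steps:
t(-17/5 - 15/(-6))*w = 13*(-61) = -793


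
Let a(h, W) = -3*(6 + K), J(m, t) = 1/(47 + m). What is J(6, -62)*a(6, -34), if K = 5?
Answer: -33/53 ≈ -0.62264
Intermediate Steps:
a(h, W) = -33 (a(h, W) = -3*(6 + 5) = -3*11 = -33)
J(6, -62)*a(6, -34) = -33/(47 + 6) = -33/53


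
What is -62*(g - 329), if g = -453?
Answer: 48484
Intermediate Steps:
-62*(g - 329) = -62*(-453 - 329) = -62*(-782) = 48484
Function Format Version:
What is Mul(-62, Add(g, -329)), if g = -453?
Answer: 48484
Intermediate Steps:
Mul(-62, Add(g, -329)) = Mul(-62, Add(-453, -329)) = Mul(-62, -782) = 48484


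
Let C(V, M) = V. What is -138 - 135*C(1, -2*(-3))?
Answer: -273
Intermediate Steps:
-138 - 135*C(1, -2*(-3)) = -138 - 135*1 = -138 - 135 = -273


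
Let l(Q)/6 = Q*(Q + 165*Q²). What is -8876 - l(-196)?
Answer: 7454001268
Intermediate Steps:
l(Q) = 6*Q*(Q + 165*Q²) (l(Q) = 6*(Q*(Q + 165*Q²)) = 6*Q*(Q + 165*Q²))
-8876 - l(-196) = -8876 - (-196)²*(6 + 990*(-196)) = -8876 - 38416*(6 - 194040) = -8876 - 38416*(-194034) = -8876 - 1*(-7454010144) = -8876 + 7454010144 = 7454001268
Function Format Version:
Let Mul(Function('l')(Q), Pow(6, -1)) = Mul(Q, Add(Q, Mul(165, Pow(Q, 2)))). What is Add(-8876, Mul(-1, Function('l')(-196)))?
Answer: 7454001268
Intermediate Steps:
Function('l')(Q) = Mul(6, Q, Add(Q, Mul(165, Pow(Q, 2)))) (Function('l')(Q) = Mul(6, Mul(Q, Add(Q, Mul(165, Pow(Q, 2))))) = Mul(6, Q, Add(Q, Mul(165, Pow(Q, 2)))))
Add(-8876, Mul(-1, Function('l')(-196))) = Add(-8876, Mul(-1, Mul(Pow(-196, 2), Add(6, Mul(990, -196))))) = Add(-8876, Mul(-1, Mul(38416, Add(6, -194040)))) = Add(-8876, Mul(-1, Mul(38416, -194034))) = Add(-8876, Mul(-1, -7454010144)) = Add(-8876, 7454010144) = 7454001268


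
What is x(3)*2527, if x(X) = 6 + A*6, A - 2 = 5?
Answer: 121296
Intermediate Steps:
A = 7 (A = 2 + 5 = 7)
x(X) = 48 (x(X) = 6 + 7*6 = 6 + 42 = 48)
x(3)*2527 = 48*2527 = 121296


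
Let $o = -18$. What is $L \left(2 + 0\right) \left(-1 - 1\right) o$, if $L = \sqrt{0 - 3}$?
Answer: $72 i \sqrt{3} \approx 124.71 i$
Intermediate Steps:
$L = i \sqrt{3}$ ($L = \sqrt{-3} = i \sqrt{3} \approx 1.732 i$)
$L \left(2 + 0\right) \left(-1 - 1\right) o = i \sqrt{3} \left(2 + 0\right) \left(-1 - 1\right) \left(-18\right) = i \sqrt{3} \cdot 2 \left(-2\right) \left(-18\right) = i \sqrt{3} \left(-4\right) \left(-18\right) = - 4 i \sqrt{3} \left(-18\right) = 72 i \sqrt{3}$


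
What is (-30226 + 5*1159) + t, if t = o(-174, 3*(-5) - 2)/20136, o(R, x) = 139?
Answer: -491942477/20136 ≈ -24431.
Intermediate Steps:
t = 139/20136 ≈ 0.0069031
(-30226 + 5*1159) + t = (-30226 + 5*1159) + 139/20136 = (-30226 + 5795) + 139/20136 = -24431 + 139/20136 = -491942477/20136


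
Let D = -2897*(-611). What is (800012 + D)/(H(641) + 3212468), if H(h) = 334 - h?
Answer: 2570079/3212161 ≈ 0.80011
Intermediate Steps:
D = 1770067
(800012 + D)/(H(641) + 3212468) = (800012 + 1770067)/((334 - 1*641) + 3212468) = 2570079/((334 - 641) + 3212468) = 2570079/(-307 + 3212468) = 2570079/3212161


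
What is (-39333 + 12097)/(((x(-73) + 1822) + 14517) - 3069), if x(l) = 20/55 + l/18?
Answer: -5392728/2626729 ≈ -2.0530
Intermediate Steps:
x(l) = 4/11 + l/18 (x(l) = 20*(1/55) + l*(1/18) = 4/11 + l/18)
(-39333 + 12097)/(((x(-73) + 1822) + 14517) - 3069) = (-39333 + 12097)/((((4/11 + (1/18)*(-73)) + 1822) + 14517) - 3069) = -27236/((((4/11 - 73/18) + 1822) + 14517) - 3069) = -27236/(((-731/198 + 1822) + 14517) - 3069) = -27236/((360025/198 + 14517) - 3069) = -27236/(3234391/198 - 3069) = -27236/2626729/198 = -27236*198/2626729 = -5392728/2626729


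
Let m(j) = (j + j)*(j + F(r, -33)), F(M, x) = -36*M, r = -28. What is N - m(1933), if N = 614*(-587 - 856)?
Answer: -12255908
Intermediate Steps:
N = -886002 (N = 614*(-1443) = -886002)
m(j) = 2*j*(1008 + j) (m(j) = (j + j)*(j - 36*(-28)) = (2*j)*(j + 1008) = (2*j)*(1008 + j) = 2*j*(1008 + j))
N - m(1933) = -886002 - 2*1933*(1008 + 1933) = -886002 - 2*1933*2941 = -886002 - 1*11369906 = -886002 - 11369906 = -12255908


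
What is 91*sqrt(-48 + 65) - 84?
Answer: -84 + 91*sqrt(17) ≈ 291.20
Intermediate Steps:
91*sqrt(-48 + 65) - 84 = 91*sqrt(17) - 84 = -84 + 91*sqrt(17)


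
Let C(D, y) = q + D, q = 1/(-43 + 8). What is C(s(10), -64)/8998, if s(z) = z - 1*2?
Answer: 279/314930 ≈ 0.00088591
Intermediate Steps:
q = -1/35 (q = 1/(-35) = -1/35 ≈ -0.028571)
s(z) = -2 + z (s(z) = z - 2 = -2 + z)
C(D, y) = -1/35 + D
C(s(10), -64)/8998 = (-1/35 + (-2 + 10))/8998 = (-1/35 + 8)*(1/8998) = (279/35)*(1/8998) = 279/314930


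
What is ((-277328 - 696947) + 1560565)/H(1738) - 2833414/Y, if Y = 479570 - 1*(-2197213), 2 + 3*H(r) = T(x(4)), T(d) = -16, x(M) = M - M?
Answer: -261564684259/2676783 ≈ -97716.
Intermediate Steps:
x(M) = 0
H(r) = -6 (H(r) = -⅔ + (⅓)*(-16) = -⅔ - 16/3 = -6)
Y = 2676783 (Y = 479570 + 2197213 = 2676783)
((-277328 - 696947) + 1560565)/H(1738) - 2833414/Y = ((-277328 - 696947) + 1560565)/(-6) - 2833414/2676783 = (-974275 + 1560565)*(-⅙) - 2833414*1/2676783 = 586290*(-⅙) - 2833414/2676783 = -97715 - 2833414/2676783 = -261564684259/2676783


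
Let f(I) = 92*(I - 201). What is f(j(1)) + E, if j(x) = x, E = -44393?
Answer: -62793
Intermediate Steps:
f(I) = -18492 + 92*I (f(I) = 92*(-201 + I) = -18492 + 92*I)
f(j(1)) + E = (-18492 + 92*1) - 44393 = (-18492 + 92) - 44393 = -18400 - 44393 = -62793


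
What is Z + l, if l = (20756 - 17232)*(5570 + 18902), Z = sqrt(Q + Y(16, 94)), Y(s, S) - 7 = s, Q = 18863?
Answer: 86239328 + sqrt(18886) ≈ 8.6239e+7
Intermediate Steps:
Y(s, S) = 7 + s
Z = sqrt(18886) (Z = sqrt(18863 + (7 + 16)) = sqrt(18863 + 23) = sqrt(18886) ≈ 137.43)
l = 86239328 (l = 3524*24472 = 86239328)
Z + l = sqrt(18886) + 86239328 = 86239328 + sqrt(18886)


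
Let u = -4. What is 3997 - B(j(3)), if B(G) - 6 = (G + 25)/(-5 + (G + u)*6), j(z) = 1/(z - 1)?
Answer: 207583/52 ≈ 3992.0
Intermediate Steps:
j(z) = 1/(-1 + z)
B(G) = 6 + (25 + G)/(-29 + 6*G) (B(G) = 6 + (G + 25)/(-5 + (G - 4)*6) = 6 + (25 + G)/(-5 + (-4 + G)*6) = 6 + (25 + G)/(-5 + (-24 + 6*G)) = 6 + (25 + G)/(-29 + 6*G))
3997 - B(j(3)) = 3997 - (-149 + 37/(-1 + 3))/(-29 + 6/(-1 + 3)) = 3997 - (-149 + 37/2)/(-29 + 6/2) = 3997 - (-149 + 37*(1/2))/(-29 + 6*(1/2)) = 3997 - (-149 + 37/2)/(-29 + 3) = 3997 - (-261)/((-26)*2) = 3997 - (-1)*(-261)/(26*2) = 3997 - 1*261/52 = 3997 - 261/52 = 207583/52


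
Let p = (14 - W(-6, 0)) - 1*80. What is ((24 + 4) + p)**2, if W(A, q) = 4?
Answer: 1764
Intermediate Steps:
p = -70 (p = (14 - 1*4) - 1*80 = (14 - 4) - 80 = 10 - 80 = -70)
((24 + 4) + p)**2 = ((24 + 4) - 70)**2 = (28 - 70)**2 = (-42)**2 = 1764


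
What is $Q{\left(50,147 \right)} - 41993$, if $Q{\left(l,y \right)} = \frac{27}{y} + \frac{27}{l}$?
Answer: $- \frac{102881077}{2450} \approx -41992.0$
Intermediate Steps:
$Q{\left(l,y \right)} = \frac{27}{l} + \frac{27}{y}$
$Q{\left(50,147 \right)} - 41993 = \left(\frac{27}{50} + \frac{27}{147}\right) - 41993 = \left(27 \cdot \frac{1}{50} + 27 \cdot \frac{1}{147}\right) - 41993 = \left(\frac{27}{50} + \frac{9}{49}\right) - 41993 = \frac{1773}{2450} - 41993 = - \frac{102881077}{2450}$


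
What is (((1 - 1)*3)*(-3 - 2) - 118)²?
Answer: 13924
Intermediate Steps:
(((1 - 1)*3)*(-3 - 2) - 118)² = ((0*3)*(-5) - 118)² = (0*(-5) - 118)² = (0 - 118)² = (-118)² = 13924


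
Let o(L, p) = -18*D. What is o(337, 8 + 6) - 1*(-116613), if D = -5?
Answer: 116703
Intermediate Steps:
o(L, p) = 90 (o(L, p) = -18*(-5) = 90)
o(337, 8 + 6) - 1*(-116613) = 90 - 1*(-116613) = 90 + 116613 = 116703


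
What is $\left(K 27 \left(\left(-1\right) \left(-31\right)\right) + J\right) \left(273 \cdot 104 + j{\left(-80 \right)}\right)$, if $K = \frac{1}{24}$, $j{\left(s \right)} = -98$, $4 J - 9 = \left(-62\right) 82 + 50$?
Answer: $- \frac{138230337}{4} \approx -3.4558 \cdot 10^{7}$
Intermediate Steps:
$J = - \frac{5025}{4}$ ($J = \frac{9}{4} + \frac{\left(-62\right) 82 + 50}{4} = \frac{9}{4} + \frac{-5084 + 50}{4} = \frac{9}{4} + \frac{1}{4} \left(-5034\right) = \frac{9}{4} - \frac{2517}{2} = - \frac{5025}{4} \approx -1256.3$)
$K = \frac{1}{24} \approx 0.041667$
$\left(K 27 \left(\left(-1\right) \left(-31\right)\right) + J\right) \left(273 \cdot 104 + j{\left(-80 \right)}\right) = \left(\frac{1}{24} \cdot 27 \left(\left(-1\right) \left(-31\right)\right) - \frac{5025}{4}\right) \left(273 \cdot 104 - 98\right) = \left(\frac{9}{8} \cdot 31 - \frac{5025}{4}\right) \left(28392 - 98\right) = \left(\frac{279}{8} - \frac{5025}{4}\right) 28294 = \left(- \frac{9771}{8}\right) 28294 = - \frac{138230337}{4}$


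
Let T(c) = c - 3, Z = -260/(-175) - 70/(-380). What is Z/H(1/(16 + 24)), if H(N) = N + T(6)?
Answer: 8884/16093 ≈ 0.55204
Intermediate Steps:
Z = 2221/1330 (Z = -260*(-1/175) - 70*(-1/380) = 52/35 + 7/38 = 2221/1330 ≈ 1.6699)
T(c) = -3 + c
H(N) = 3 + N (H(N) = N + (-3 + 6) = N + 3 = 3 + N)
Z/H(1/(16 + 24)) = 2221/(1330*(3 + 1/(16 + 24))) = 2221/(1330*(3 + 1/40)) = 2221/(1330*(121/40)) = (2221/1330)*(40/121) = 8884/16093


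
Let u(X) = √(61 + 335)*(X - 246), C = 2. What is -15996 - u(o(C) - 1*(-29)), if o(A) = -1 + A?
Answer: -15996 + 1296*√11 ≈ -11698.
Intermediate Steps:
u(X) = 6*√11*(-246 + X) (u(X) = √396*(-246 + X) = (6*√11)*(-246 + X) = 6*√11*(-246 + X))
-15996 - u(o(C) - 1*(-29)) = -15996 - 6*√11*(-246 + ((-1 + 2) - 1*(-29))) = -15996 - 6*√11*(-246 + (1 + 29)) = -15996 - 6*√11*(-246 + 30) = -15996 - 6*√11*(-216) = -15996 - (-1296)*√11 = -15996 + 1296*√11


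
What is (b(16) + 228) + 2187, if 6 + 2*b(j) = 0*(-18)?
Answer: 2412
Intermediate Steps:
b(j) = -3 (b(j) = -3 + (0*(-18))/2 = -3 + (½)*0 = -3 + 0 = -3)
(b(16) + 228) + 2187 = (-3 + 228) + 2187 = 225 + 2187 = 2412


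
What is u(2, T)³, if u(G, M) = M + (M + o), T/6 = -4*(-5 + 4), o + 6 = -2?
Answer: 64000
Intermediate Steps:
o = -8 (o = -6 - 2 = -8)
T = 24 (T = 6*(-4*(-5 + 4)) = 6*(-4*(-1)) = 6*4 = 24)
u(G, M) = -8 + 2*M (u(G, M) = M + (M - 8) = M + (-8 + M) = -8 + 2*M)
u(2, T)³ = (-8 + 2*24)³ = (-8 + 48)³ = 40³ = 64000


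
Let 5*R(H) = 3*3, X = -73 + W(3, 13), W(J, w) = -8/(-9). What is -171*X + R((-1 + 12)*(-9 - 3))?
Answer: 61664/5 ≈ 12333.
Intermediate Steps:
W(J, w) = 8/9 (W(J, w) = -8*(-⅑) = 8/9)
X = -649/9 (X = -73 + 8/9 = -649/9 ≈ -72.111)
R(H) = 9/5 (R(H) = (3*3)/5 = (⅕)*9 = 9/5)
-171*X + R((-1 + 12)*(-9 - 3)) = -171*(-649/9) + 9/5 = 12331 + 9/5 = 61664/5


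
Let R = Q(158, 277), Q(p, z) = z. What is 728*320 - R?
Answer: 232683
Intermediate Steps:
R = 277
728*320 - R = 728*320 - 1*277 = 232960 - 277 = 232683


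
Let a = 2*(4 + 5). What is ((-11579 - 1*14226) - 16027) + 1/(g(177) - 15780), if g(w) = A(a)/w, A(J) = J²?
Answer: -38941910843/930912 ≈ -41832.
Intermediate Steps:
a = 18 (a = 2*9 = 18)
g(w) = 324/w (g(w) = 18²/w = 324/w)
((-11579 - 1*14226) - 16027) + 1/(g(177) - 15780) = ((-11579 - 1*14226) - 16027) + 1/(324/177 - 15780) = ((-11579 - 14226) - 16027) + 1/(324*(1/177) - 15780) = (-25805 - 16027) + 1/(108/59 - 15780) = -41832 + 1/(-930912/59) = -41832 - 59/930912 = -38941910843/930912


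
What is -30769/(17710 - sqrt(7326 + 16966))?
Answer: -272459495/156809904 - 30769*sqrt(6073)/156809904 ≈ -1.7528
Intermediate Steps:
-30769/(17710 - sqrt(7326 + 16966)) = -30769/(17710 - sqrt(24292)) = -30769/(17710 - 2*sqrt(6073))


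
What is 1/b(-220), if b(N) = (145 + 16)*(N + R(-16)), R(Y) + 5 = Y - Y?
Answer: -1/36225 ≈ -2.7605e-5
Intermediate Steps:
R(Y) = -5 (R(Y) = -5 + (Y - Y) = -5 + 0 = -5)
b(N) = -805 + 161*N (b(N) = (145 + 16)*(N - 5) = 161*(-5 + N) = -805 + 161*N)
1/b(-220) = 1/(-805 + 161*(-220)) = 1/(-805 - 35420) = 1/(-36225) = -1/36225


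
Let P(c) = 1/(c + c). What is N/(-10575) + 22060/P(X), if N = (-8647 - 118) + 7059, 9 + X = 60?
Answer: 23795020706/10575 ≈ 2.2501e+6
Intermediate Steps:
X = 51 (X = -9 + 60 = 51)
N = -1706 (N = -8765 + 7059 = -1706)
P(c) = 1/(2*c)
N/(-10575) + 22060/P(X) = -1706/(-10575) + 22060/(((½)/51)) = -1706*(-1/10575) + 22060/(((½)*(1/51))) = 1706/10575 + 22060/(1/102) = 1706/10575 + 22060*102 = 1706/10575 + 2250120 = 23795020706/10575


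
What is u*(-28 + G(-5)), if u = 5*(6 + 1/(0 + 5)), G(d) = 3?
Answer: -775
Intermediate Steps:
u = 31 (u = 5*(6 + 1/5) = 5*(6 + ⅕) = 5*(31/5) = 31)
u*(-28 + G(-5)) = 31*(-28 + 3) = 31*(-25) = -775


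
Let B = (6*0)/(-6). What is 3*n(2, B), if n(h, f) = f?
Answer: 0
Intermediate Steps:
B = 0 (B = 0*(-1/6) = 0)
3*n(2, B) = 3*0 = 0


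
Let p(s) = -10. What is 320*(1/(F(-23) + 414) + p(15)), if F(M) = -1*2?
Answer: -329520/103 ≈ -3199.2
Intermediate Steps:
F(M) = -2
320*(1/(F(-23) + 414) + p(15)) = 320*(1/(-2 + 414) - 10) = 320*(1/412 - 10) = 320*(-4119/412) = -329520/103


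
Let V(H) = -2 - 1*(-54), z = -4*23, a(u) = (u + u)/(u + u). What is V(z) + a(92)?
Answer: 53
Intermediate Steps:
a(u) = 1 (a(u) = (2*u)/((2*u)) = (2*u)*(1/(2*u)) = 1)
z = -92
V(H) = 52 (V(H) = -2 + 54 = 52)
V(z) + a(92) = 52 + 1 = 53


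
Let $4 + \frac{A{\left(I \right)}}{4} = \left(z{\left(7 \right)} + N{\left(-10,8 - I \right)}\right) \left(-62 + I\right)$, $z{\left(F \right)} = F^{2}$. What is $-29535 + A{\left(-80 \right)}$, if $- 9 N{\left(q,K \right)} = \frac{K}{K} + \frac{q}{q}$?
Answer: $- \frac{515311}{9} \approx -57257.0$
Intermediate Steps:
$N{\left(q,K \right)} = - \frac{2}{9}$ ($N{\left(q,K \right)} = - \frac{\frac{K}{K} + \frac{q}{q}}{9} = - \frac{1 + 1}{9} = \left(- \frac{1}{9}\right) 2 = - \frac{2}{9}$)
$A{\left(I \right)} = - \frac{109016}{9} + \frac{1756 I}{9}$ ($A{\left(I \right)} = -16 + 4 \left(7^{2} - \frac{2}{9}\right) \left(-62 + I\right) = -16 + 4 \left(49 - \frac{2}{9}\right) \left(-62 + I\right) = -16 + 4 \frac{439 \left(-62 + I\right)}{9} = -16 + 4 \left(- \frac{27218}{9} + \frac{439 I}{9}\right) = -16 + \left(- \frac{108872}{9} + \frac{1756 I}{9}\right) = - \frac{109016}{9} + \frac{1756 I}{9}$)
$-29535 + A{\left(-80 \right)} = -29535 + \left(- \frac{109016}{9} + \frac{1756}{9} \left(-80\right)\right) = -29535 - \frac{249496}{9} = - \frac{515311}{9}$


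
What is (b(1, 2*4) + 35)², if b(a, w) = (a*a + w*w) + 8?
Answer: 11664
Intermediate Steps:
b(a, w) = 8 + a² + w² (b(a, w) = (a² + w²) + 8 = 8 + a² + w²)
(b(1, 2*4) + 35)² = ((8 + 1² + (2*4)²) + 35)² = ((8 + 1 + 8²) + 35)² = ((8 + 1 + 64) + 35)² = (73 + 35)² = 108² = 11664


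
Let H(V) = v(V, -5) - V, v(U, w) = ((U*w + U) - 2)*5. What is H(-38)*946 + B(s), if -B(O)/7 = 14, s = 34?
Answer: 745350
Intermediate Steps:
B(O) = -98 (B(O) = -7*14 = -98)
v(U, w) = -10 + 5*U + 5*U*w (v(U, w) = ((U + U*w) - 2)*5 = (-2 + U + U*w)*5 = -10 + 5*U + 5*U*w)
H(V) = -10 - 21*V (H(V) = (-10 + 5*V + 5*V*(-5)) - V = (-10 + 5*V - 25*V) - V = (-10 - 20*V) - V = -10 - 21*V)
H(-38)*946 + B(s) = (-10 - 21*(-38))*946 - 98 = (-10 + 798)*946 - 98 = 788*946 - 98 = 745448 - 98 = 745350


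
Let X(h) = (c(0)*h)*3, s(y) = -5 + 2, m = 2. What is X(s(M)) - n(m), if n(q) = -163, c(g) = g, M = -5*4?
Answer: 163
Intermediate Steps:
M = -20
s(y) = -3
X(h) = 0 (X(h) = (0*h)*3 = 0*3 = 0)
X(s(M)) - n(m) = 0 - 1*(-163) = 0 + 163 = 163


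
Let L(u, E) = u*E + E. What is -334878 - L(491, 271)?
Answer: -468210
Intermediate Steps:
L(u, E) = E + E*u (L(u, E) = E*u + E = E + E*u)
-334878 - L(491, 271) = -334878 - 271*(1 + 491) = -334878 - 271*492 = -334878 - 1*133332 = -334878 - 133332 = -468210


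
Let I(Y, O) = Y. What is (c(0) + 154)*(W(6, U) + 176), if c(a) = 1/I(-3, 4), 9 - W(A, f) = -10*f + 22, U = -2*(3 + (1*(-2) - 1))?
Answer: 75143/3 ≈ 25048.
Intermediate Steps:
U = 0 (U = -2*(3 + (-2 - 1)) = -2*(3 - 3) = -2*0 = 0)
W(A, f) = -13 + 10*f (W(A, f) = 9 - (-10*f + 22) = 9 - (22 - 10*f) = 9 + (-22 + 10*f) = -13 + 10*f)
c(a) = -1/3 (c(a) = 1/(-3) = -1/3)
(c(0) + 154)*(W(6, U) + 176) = (-1/3 + 154)*((-13 + 10*0) + 176) = 461*((-13 + 0) + 176)/3 = 461*(-13 + 176)/3 = (461/3)*163 = 75143/3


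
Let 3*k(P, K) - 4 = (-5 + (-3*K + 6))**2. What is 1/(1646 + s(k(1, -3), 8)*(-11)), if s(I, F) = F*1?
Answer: 1/1558 ≈ 0.00064185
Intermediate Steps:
k(P, K) = 4/3 + (1 - 3*K)**2/3 (k(P, K) = 4/3 + (-5 + (-3*K + 6))**2/3 = 4/3 + (-5 + (6 - 3*K))**2/3 = 4/3 + (1 - 3*K)**2/3)
s(I, F) = F
1/(1646 + s(k(1, -3), 8)*(-11)) = 1/(1646 + 8*(-11)) = 1/(1646 - 88) = 1/1558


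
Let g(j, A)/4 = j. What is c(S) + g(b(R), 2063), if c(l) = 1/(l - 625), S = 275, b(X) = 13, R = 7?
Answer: 18199/350 ≈ 51.997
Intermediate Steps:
g(j, A) = 4*j
c(l) = 1/(-625 + l)
c(S) + g(b(R), 2063) = 1/(-625 + 275) + 4*13 = 1/(-350) + 52 = -1/350 + 52 = 18199/350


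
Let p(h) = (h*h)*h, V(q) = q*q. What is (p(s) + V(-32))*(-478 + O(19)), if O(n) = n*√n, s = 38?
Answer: -26718288 + 1062024*√19 ≈ -2.2089e+7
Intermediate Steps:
V(q) = q²
O(n) = n^(3/2)
p(h) = h³ (p(h) = h²*h = h³)
(p(s) + V(-32))*(-478 + O(19)) = (38³ + (-32)²)*(-478 + 19^(3/2)) = (54872 + 1024)*(-478 + 19*√19) = 55896*(-478 + 19*√19) = -26718288 + 1062024*√19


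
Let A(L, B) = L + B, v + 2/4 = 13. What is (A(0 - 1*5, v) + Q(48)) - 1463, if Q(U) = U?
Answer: -2815/2 ≈ -1407.5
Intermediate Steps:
v = 25/2 (v = -1/2 + 13 = 25/2 ≈ 12.500)
A(L, B) = B + L
(A(0 - 1*5, v) + Q(48)) - 1463 = ((25/2 + (0 - 1*5)) + 48) - 1463 = ((25/2 + (0 - 5)) + 48) - 1463 = ((25/2 - 5) + 48) - 1463 = (15/2 + 48) - 1463 = 111/2 - 1463 = -2815/2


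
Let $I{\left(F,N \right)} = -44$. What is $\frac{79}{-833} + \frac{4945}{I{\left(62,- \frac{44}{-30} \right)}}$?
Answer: $- \frac{4122661}{36652} \approx -112.48$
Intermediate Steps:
$\frac{79}{-833} + \frac{4945}{I{\left(62,- \frac{44}{-30} \right)}} = \frac{79}{-833} + \frac{4945}{-44} = 79 \left(- \frac{1}{833}\right) + 4945 \left(- \frac{1}{44}\right) = - \frac{79}{833} - \frac{4945}{44} = - \frac{4122661}{36652}$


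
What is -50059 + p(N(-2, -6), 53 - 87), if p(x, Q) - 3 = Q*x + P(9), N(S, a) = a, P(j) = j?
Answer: -49843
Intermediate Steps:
p(x, Q) = 12 + Q*x (p(x, Q) = 3 + (Q*x + 9) = 3 + (9 + Q*x) = 12 + Q*x)
-50059 + p(N(-2, -6), 53 - 87) = -50059 + (12 + (53 - 87)*(-6)) = -50059 + (12 - 34*(-6)) = -50059 + (12 + 204) = -50059 + 216 = -49843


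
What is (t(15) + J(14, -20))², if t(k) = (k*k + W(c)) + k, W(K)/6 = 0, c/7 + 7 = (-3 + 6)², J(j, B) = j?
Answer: 64516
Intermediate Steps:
c = 14 (c = -49 + 7*(-3 + 6)² = -49 + 7*3² = -49 + 7*9 = -49 + 63 = 14)
W(K) = 0 (W(K) = 6*0 = 0)
t(k) = k + k² (t(k) = (k*k + 0) + k = (k² + 0) + k = k² + k = k + k²)
(t(15) + J(14, -20))² = (15*(1 + 15) + 14)² = (15*16 + 14)² = (240 + 14)² = 254² = 64516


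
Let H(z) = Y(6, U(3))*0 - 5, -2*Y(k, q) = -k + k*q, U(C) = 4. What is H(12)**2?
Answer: 25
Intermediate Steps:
Y(k, q) = k/2 - k*q/2 (Y(k, q) = -(-k + k*q)/2 = k/2 - k*q/2)
H(z) = -5 (H(z) = ((1/2)*6*(1 - 1*4))*0 - 5 = ((1/2)*6*(1 - 4))*0 - 5 = ((1/2)*6*(-3))*0 - 5 = -9*0 - 5 = 0 - 5 = -5)
H(12)**2 = (-5)**2 = 25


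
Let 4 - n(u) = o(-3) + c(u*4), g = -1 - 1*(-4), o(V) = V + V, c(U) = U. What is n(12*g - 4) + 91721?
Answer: 91603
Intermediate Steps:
o(V) = 2*V
g = 3 (g = -1 + 4 = 3)
n(u) = 10 - 4*u (n(u) = 4 - (2*(-3) + u*4) = 4 - (-6 + 4*u) = 4 + (6 - 4*u) = 10 - 4*u)
n(12*g - 4) + 91721 = (10 - 4*(12*3 - 4)) + 91721 = (10 - 4*(36 - 4)) + 91721 = (10 - 4*32) + 91721 = (10 - 128) + 91721 = -118 + 91721 = 91603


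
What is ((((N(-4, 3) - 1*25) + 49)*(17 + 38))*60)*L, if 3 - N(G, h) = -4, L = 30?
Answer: 3069000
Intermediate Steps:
N(G, h) = 7 (N(G, h) = 3 - 1*(-4) = 3 + 4 = 7)
((((N(-4, 3) - 1*25) + 49)*(17 + 38))*60)*L = ((((7 - 1*25) + 49)*(17 + 38))*60)*30 = ((((7 - 25) + 49)*55)*60)*30 = (((-18 + 49)*55)*60)*30 = ((31*55)*60)*30 = (1705*60)*30 = 102300*30 = 3069000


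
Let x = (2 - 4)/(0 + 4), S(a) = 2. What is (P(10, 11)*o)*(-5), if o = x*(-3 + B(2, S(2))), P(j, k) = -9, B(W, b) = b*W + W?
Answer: -135/2 ≈ -67.500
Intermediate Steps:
B(W, b) = W + W*b (B(W, b) = W*b + W = W + W*b)
x = -½ (x = -2/4 = -2*¼ = -½ ≈ -0.50000)
o = -3/2 (o = -(-3 + 2*(1 + 2))/2 = -(-3 + 2*3)/2 = -(-3 + 6)/2 = -½*3 = -3/2 ≈ -1.5000)
(P(10, 11)*o)*(-5) = -9*(-3/2)*(-5) = (27/2)*(-5) = -135/2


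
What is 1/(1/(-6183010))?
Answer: -6183010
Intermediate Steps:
1/(1/(-6183010)) = 1/(-1/6183010) = -6183010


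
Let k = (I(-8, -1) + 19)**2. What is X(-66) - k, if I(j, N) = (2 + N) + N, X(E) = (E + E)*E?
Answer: 8351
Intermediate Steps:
X(E) = 2*E**2 (X(E) = (2*E)*E = 2*E**2)
I(j, N) = 2 + 2*N
k = 361 (k = ((2 + 2*(-1)) + 19)**2 = ((2 - 2) + 19)**2 = (0 + 19)**2 = 19**2 = 361)
X(-66) - k = 2*(-66)**2 - 1*361 = 2*4356 - 361 = 8712 - 361 = 8351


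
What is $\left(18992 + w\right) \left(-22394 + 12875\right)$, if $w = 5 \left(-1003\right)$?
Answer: $-133047063$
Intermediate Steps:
$w = -5015$
$\left(18992 + w\right) \left(-22394 + 12875\right) = \left(18992 - 5015\right) \left(-22394 + 12875\right) = 13977 \left(-9519\right) = -133047063$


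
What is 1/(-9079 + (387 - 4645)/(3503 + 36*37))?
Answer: -4835/43901223 ≈ -0.00011013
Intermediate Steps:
1/(-9079 + (387 - 4645)/(3503 + 36*37)) = 1/(-9079 - 4258/(3503 + 1332)) = 1/(-9079 - 4258/4835) = 1/(-43901223/4835) = -4835/43901223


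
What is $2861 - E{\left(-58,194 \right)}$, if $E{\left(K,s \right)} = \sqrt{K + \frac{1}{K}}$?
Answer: $2861 - \frac{i \sqrt{195170}}{58} \approx 2861.0 - 7.6169 i$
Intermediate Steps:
$2861 - E{\left(-58,194 \right)} = 2861 - \sqrt{-58 + \frac{1}{-58}} = 2861 - \sqrt{-58 - \frac{1}{58}} = 2861 - \sqrt{- \frac{3365}{58}} = 2861 - \frac{i \sqrt{195170}}{58}$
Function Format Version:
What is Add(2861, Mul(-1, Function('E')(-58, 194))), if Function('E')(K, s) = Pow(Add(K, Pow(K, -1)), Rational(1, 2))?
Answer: Add(2861, Mul(Rational(-1, 58), I, Pow(195170, Rational(1, 2)))) ≈ Add(2861.0, Mul(-7.6169, I))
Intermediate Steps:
Add(2861, Mul(-1, Function('E')(-58, 194))) = Add(2861, Mul(-1, Pow(Add(-58, Pow(-58, -1)), Rational(1, 2)))) = Add(2861, Mul(-1, Pow(Add(-58, Rational(-1, 58)), Rational(1, 2)))) = Add(2861, Mul(-1, Pow(Rational(-3365, 58), Rational(1, 2)))) = Add(2861, Mul(-1, Mul(Rational(1, 58), I, Pow(195170, Rational(1, 2))))) = Add(2861, Mul(Rational(-1, 58), I, Pow(195170, Rational(1, 2))))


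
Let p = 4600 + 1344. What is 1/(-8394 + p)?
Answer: -1/2450 ≈ -0.00040816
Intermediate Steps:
p = 5944
1/(-8394 + p) = 1/(-8394 + 5944) = 1/(-2450) = -1/2450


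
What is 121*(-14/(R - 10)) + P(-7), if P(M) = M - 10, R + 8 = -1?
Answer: 1371/19 ≈ 72.158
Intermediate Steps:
R = -9 (R = -8 - 1 = -9)
P(M) = -10 + M
121*(-14/(R - 10)) + P(-7) = 121*(-14/(-9 - 10)) + (-10 - 7) = 121*(-14/(-19)) - 17 = 121*(-14*(-1/19)) - 17 = 121*(14/19) - 17 = 1694/19 - 17 = 1371/19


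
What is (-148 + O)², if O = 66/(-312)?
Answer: 59397849/2704 ≈ 21967.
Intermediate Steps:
O = -11/52 (O = 66*(-1/312) = -11/52 ≈ -0.21154)
(-148 + O)² = (-148 - 11/52)² = (-7707/52)² = 59397849/2704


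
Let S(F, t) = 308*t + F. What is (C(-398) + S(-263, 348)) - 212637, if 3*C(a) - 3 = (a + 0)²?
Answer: -158741/3 ≈ -52914.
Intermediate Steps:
S(F, t) = F + 308*t
C(a) = 1 + a²/3 (C(a) = 1 + (a + 0)²/3 = 1 + a²/3)
(C(-398) + S(-263, 348)) - 212637 = ((1 + (⅓)*(-398)²) + (-263 + 308*348)) - 212637 = ((1 + (⅓)*158404) + (-263 + 107184)) - 212637 = ((1 + 158404/3) + 106921) - 212637 = (158407/3 + 106921) - 212637 = 479170/3 - 212637 = -158741/3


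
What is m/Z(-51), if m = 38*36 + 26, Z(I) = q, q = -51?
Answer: -82/3 ≈ -27.333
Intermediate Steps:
Z(I) = -51
m = 1394 (m = 1368 + 26 = 1394)
m/Z(-51) = 1394/(-51) = 1394*(-1/51) = -82/3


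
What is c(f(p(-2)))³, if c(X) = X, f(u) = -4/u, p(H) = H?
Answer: 8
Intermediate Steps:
c(f(p(-2)))³ = (-4/(-2))³ = (-4*(-½))³ = 2³ = 8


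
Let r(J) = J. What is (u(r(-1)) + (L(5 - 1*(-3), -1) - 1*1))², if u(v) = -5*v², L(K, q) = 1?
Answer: 25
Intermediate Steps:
(u(r(-1)) + (L(5 - 1*(-3), -1) - 1*1))² = (-5*(-1)² + (1 - 1*1))² = (-5*1 + (1 - 1))² = (-5 + 0)² = (-5)² = 25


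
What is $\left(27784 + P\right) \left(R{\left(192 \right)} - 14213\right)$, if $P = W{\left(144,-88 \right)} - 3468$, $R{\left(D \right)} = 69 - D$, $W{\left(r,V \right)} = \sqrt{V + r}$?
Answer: $-348594176 - 28672 \sqrt{14} \approx -3.487 \cdot 10^{8}$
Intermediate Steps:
$P = -3468 + 2 \sqrt{14}$ ($P = \sqrt{-88 + 144} - 3468 = \sqrt{56} - 3468 = 2 \sqrt{14} - 3468 = -3468 + 2 \sqrt{14} \approx -3460.5$)
$\left(27784 + P\right) \left(R{\left(192 \right)} - 14213\right) = \left(27784 - \left(3468 - 2 \sqrt{14}\right)\right) \left(\left(69 - 192\right) - 14213\right) = \left(24316 + 2 \sqrt{14}\right) \left(\left(69 - 192\right) - 14213\right) = \left(24316 + 2 \sqrt{14}\right) \left(-123 - 14213\right) = \left(24316 + 2 \sqrt{14}\right) \left(-14336\right) = -348594176 - 28672 \sqrt{14}$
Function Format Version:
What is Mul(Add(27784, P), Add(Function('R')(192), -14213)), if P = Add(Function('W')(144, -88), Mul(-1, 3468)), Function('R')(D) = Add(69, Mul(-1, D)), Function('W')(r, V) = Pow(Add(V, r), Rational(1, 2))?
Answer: Add(-348594176, Mul(-28672, Pow(14, Rational(1, 2)))) ≈ -3.4870e+8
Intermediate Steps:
P = Add(-3468, Mul(2, Pow(14, Rational(1, 2)))) (P = Add(Pow(Add(-88, 144), Rational(1, 2)), Mul(-1, 3468)) = Add(Pow(56, Rational(1, 2)), -3468) = Add(Mul(2, Pow(14, Rational(1, 2))), -3468) = Add(-3468, Mul(2, Pow(14, Rational(1, 2)))) ≈ -3460.5)
Mul(Add(27784, P), Add(Function('R')(192), -14213)) = Mul(Add(27784, Add(-3468, Mul(2, Pow(14, Rational(1, 2))))), Add(Add(69, Mul(-1, 192)), -14213)) = Mul(Add(24316, Mul(2, Pow(14, Rational(1, 2)))), Add(Add(69, -192), -14213)) = Mul(Add(24316, Mul(2, Pow(14, Rational(1, 2)))), Add(-123, -14213)) = Mul(Add(24316, Mul(2, Pow(14, Rational(1, 2)))), -14336) = Add(-348594176, Mul(-28672, Pow(14, Rational(1, 2))))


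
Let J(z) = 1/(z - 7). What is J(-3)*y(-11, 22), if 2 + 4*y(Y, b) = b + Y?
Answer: -9/40 ≈ -0.22500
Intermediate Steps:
y(Y, b) = -1/2 + Y/4 + b/4 (y(Y, b) = -1/2 + (b + Y)/4 = -1/2 + (Y + b)/4 = -1/2 + (Y/4 + b/4) = -1/2 + Y/4 + b/4)
J(z) = 1/(-7 + z)
J(-3)*y(-11, 22) = (-1/2 + (1/4)*(-11) + (1/4)*22)/(-7 - 3) = (-1/2 - 11/4 + 11/2)/(-10) = -1/10*9/4 = -9/40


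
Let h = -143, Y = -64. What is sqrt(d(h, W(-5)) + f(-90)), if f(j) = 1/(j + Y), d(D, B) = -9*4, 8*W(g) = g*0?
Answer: I*sqrt(853930)/154 ≈ 6.0005*I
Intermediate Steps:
W(g) = 0 (W(g) = (g*0)/8 = (1/8)*0 = 0)
d(D, B) = -36
f(j) = 1/(-64 + j) (f(j) = 1/(j - 64) = 1/(-64 + j))
sqrt(d(h, W(-5)) + f(-90)) = sqrt(-36 + 1/(-64 - 90)) = sqrt(-36 + 1/(-154)) = sqrt(-36 - 1/154) = sqrt(-5545/154) = I*sqrt(853930)/154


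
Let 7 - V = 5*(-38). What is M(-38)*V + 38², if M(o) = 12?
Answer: 3808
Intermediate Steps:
V = 197 (V = 7 - 5*(-38) = 7 - 1*(-190) = 7 + 190 = 197)
M(-38)*V + 38² = 12*197 + 38² = 2364 + 1444 = 3808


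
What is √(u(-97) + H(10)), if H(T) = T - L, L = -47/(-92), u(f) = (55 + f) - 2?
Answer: 5*I*√2921/46 ≈ 5.8746*I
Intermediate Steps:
u(f) = 53 + f
L = 47/92 (L = -47*(-1/92) = 47/92 ≈ 0.51087)
H(T) = -47/92 + T (H(T) = T - 1*47/92 = T - 47/92 = -47/92 + T)
√(u(-97) + H(10)) = √((53 - 97) + (-47/92 + 10)) = √(-44 + 873/92) = √(-3175/92) = 5*I*√2921/46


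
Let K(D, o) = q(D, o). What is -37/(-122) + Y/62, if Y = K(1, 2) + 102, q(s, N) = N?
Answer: 7491/3782 ≈ 1.9807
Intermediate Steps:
K(D, o) = o
Y = 104 (Y = 2 + 102 = 104)
-37/(-122) + Y/62 = -37/(-122) + 104/62 = -37*(-1/122) + 104*(1/62) = 37/122 + 52/31 = 7491/3782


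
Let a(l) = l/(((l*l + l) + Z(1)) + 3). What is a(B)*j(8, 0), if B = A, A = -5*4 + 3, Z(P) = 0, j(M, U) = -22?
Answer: 34/25 ≈ 1.3600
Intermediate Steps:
A = -17 (A = -20 + 3 = -17)
B = -17
a(l) = l/(3 + l + l²) (a(l) = l/(((l*l + l) + 0) + 3) = l/(((l² + l) + 0) + 3) = l/(((l + l²) + 0) + 3) = l/((l + l²) + 3) = l/(3 + l + l²))
a(B)*j(8, 0) = -17/(3 - 17 + (-17)²)*(-22) = -17/(3 - 17 + 289)*(-22) = -17/275*(-22) = 34/25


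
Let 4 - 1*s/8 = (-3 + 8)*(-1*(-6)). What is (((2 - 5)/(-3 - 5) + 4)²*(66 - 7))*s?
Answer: -939575/4 ≈ -2.3489e+5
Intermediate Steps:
s = -208 (s = 32 - 8*(-3 + 8)*(-1*(-6)) = 32 - 40*6 = 32 - 8*30 = 32 - 240 = -208)
(((2 - 5)/(-3 - 5) + 4)²*(66 - 7))*s = (((2 - 5)/(-3 - 5) + 4)²*(66 - 7))*(-208) = ((-3/(-8) + 4)²*59)*(-208) = ((-3*(-⅛) + 4)²*59)*(-208) = ((3/8 + 4)²*59)*(-208) = ((35/8)²*59)*(-208) = ((1225/64)*59)*(-208) = (72275/64)*(-208) = -939575/4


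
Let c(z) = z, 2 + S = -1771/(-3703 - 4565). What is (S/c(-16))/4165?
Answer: 2953/110195904 ≈ 2.6798e-5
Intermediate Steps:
S = -14765/8268 (S = -2 - 1771/(-3703 - 4565) = -2 - 1771/(-8268) = -2 - 1771*(-1/8268) = -2 + 1771/8268 = -14765/8268 ≈ -1.7858)
(S/c(-16))/4165 = -14765/8268/(-16)/4165 = -14765/8268*(-1/16)*(1/4165) = (14765/132288)*(1/4165) = 2953/110195904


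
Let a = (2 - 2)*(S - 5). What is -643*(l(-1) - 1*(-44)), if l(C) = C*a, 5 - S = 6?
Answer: -28292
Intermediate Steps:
S = -1 (S = 5 - 1*6 = 5 - 6 = -1)
a = 0 (a = (2 - 2)*(-1 - 5) = 0*(-6) = 0)
l(C) = 0 (l(C) = C*0 = 0)
-643*(l(-1) - 1*(-44)) = -643*(0 - 1*(-44)) = -643*(0 + 44) = -643*44 = -28292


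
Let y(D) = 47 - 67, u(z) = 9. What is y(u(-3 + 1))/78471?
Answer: -20/78471 ≈ -0.00025487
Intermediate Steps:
y(D) = -20
y(u(-3 + 1))/78471 = -20/78471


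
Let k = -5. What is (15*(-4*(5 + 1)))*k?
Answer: 1800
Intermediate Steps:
(15*(-4*(5 + 1)))*k = (15*(-4*(5 + 1)))*(-5) = (15*(-4*6))*(-5) = (15*(-24))*(-5) = -360*(-5) = 1800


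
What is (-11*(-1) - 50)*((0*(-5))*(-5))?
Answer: 0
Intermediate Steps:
(-11*(-1) - 50)*((0*(-5))*(-5)) = (11 - 50)*(0*(-5)) = -39*0 = 0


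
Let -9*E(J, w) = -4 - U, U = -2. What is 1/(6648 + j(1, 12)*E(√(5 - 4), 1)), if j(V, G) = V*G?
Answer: 3/19952 ≈ 0.00015036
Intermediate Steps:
E(J, w) = 2/9 (E(J, w) = -(-4 - 1*(-2))/9 = -(-4 + 2)/9 = -⅑*(-2) = 2/9)
j(V, G) = G*V
1/(6648 + j(1, 12)*E(√(5 - 4), 1)) = 1/(6648 + (12*1)*(2/9)) = 1/(6648 + 12*(2/9)) = 1/(6648 + 8/3) = 1/(19952/3) = 3/19952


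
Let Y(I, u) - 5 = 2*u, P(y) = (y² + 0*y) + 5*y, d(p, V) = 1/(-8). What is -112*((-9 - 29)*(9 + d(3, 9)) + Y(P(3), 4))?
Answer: 36316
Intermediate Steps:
d(p, V) = -⅛
P(y) = y² + 5*y (P(y) = (y² + 0) + 5*y = y² + 5*y)
Y(I, u) = 5 + 2*u
-112*((-9 - 29)*(9 + d(3, 9)) + Y(P(3), 4)) = -112*((-9 - 29)*(9 - ⅛) + (5 + 2*4)) = -112*(-38*71/8 + (5 + 8)) = -112*(-1349/4 + 13) = -112*(-1297/4) = 36316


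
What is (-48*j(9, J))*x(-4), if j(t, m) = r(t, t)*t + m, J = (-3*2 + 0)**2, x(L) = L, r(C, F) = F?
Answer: 22464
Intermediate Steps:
J = 36 (J = (-6 + 0)**2 = (-6)**2 = 36)
j(t, m) = m + t**2 (j(t, m) = t*t + m = t**2 + m = m + t**2)
(-48*j(9, J))*x(-4) = -48*(36 + 9**2)*(-4) = -48*(36 + 81)*(-4) = -48*117*(-4) = -5616*(-4) = 22464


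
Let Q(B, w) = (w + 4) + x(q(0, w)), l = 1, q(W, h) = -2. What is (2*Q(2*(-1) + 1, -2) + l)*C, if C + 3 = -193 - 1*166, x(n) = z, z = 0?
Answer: -1810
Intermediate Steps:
x(n) = 0
Q(B, w) = 4 + w (Q(B, w) = (w + 4) + 0 = (4 + w) + 0 = 4 + w)
C = -362 (C = -3 + (-193 - 1*166) = -3 + (-193 - 166) = -3 - 359 = -362)
(2*Q(2*(-1) + 1, -2) + l)*C = (2*(4 - 2) + 1)*(-362) = (2*2 + 1)*(-362) = (4 + 1)*(-362) = 5*(-362) = -1810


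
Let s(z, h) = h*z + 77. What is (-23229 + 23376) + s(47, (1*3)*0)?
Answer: 224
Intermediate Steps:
s(z, h) = 77 + h*z
(-23229 + 23376) + s(47, (1*3)*0) = (-23229 + 23376) + (77 + ((1*3)*0)*47) = 147 + (77 + (3*0)*47) = 147 + (77 + 0*47) = 147 + (77 + 0) = 147 + 77 = 224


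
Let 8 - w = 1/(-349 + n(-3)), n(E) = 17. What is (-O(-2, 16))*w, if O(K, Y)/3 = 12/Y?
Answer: -23913/1328 ≈ -18.007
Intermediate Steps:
O(K, Y) = 36/Y (O(K, Y) = 3*(12/Y) = 36/Y)
w = 2657/332 (w = 8 - 1/(-349 + 17) = 8 - 1/(-332) = 8 - 1*(-1/332) = 8 + 1/332 = 2657/332 ≈ 8.0030)
(-O(-2, 16))*w = -36/16*(2657/332) = -1*9/4*(2657/332) = -9/4*2657/332 = -23913/1328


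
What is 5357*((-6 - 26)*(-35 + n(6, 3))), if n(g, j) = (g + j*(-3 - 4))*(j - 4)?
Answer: 3428480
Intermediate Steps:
n(g, j) = (-4 + j)*(g - 7*j) (n(g, j) = (g + j*(-7))*(-4 + j) = (g - 7*j)*(-4 + j) = (-4 + j)*(g - 7*j))
5357*((-6 - 26)*(-35 + n(6, 3))) = 5357*((-6 - 26)*(-35 + (-7*3² - 4*6 + 28*3 + 6*3))) = 5357*(-32*(-35 + (-7*9 - 24 + 84 + 18))) = 5357*(-32*(-35 + (-63 - 24 + 84 + 18))) = 5357*(-32*(-35 + 15)) = 5357*(-32*(-20)) = 5357*640 = 3428480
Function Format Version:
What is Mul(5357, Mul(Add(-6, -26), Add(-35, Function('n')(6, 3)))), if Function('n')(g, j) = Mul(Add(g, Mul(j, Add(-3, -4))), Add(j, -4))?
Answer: 3428480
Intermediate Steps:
Function('n')(g, j) = Mul(Add(-4, j), Add(g, Mul(-7, j))) (Function('n')(g, j) = Mul(Add(g, Mul(j, -7)), Add(-4, j)) = Mul(Add(g, Mul(-7, j)), Add(-4, j)) = Mul(Add(-4, j), Add(g, Mul(-7, j))))
Mul(5357, Mul(Add(-6, -26), Add(-35, Function('n')(6, 3)))) = Mul(5357, Mul(Add(-6, -26), Add(-35, Add(Mul(-7, Pow(3, 2)), Mul(-4, 6), Mul(28, 3), Mul(6, 3))))) = Mul(5357, Mul(-32, Add(-35, Add(Mul(-7, 9), -24, 84, 18)))) = Mul(5357, Mul(-32, Add(-35, Add(-63, -24, 84, 18)))) = Mul(5357, Mul(-32, Add(-35, 15))) = Mul(5357, Mul(-32, -20)) = Mul(5357, 640) = 3428480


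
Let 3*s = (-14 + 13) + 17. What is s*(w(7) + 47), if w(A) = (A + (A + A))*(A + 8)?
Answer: 5792/3 ≈ 1930.7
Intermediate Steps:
w(A) = 3*A*(8 + A) (w(A) = (A + 2*A)*(8 + A) = (3*A)*(8 + A) = 3*A*(8 + A))
s = 16/3 (s = ((-14 + 13) + 17)/3 = (-1 + 17)/3 = (⅓)*16 = 16/3 ≈ 5.3333)
s*(w(7) + 47) = 16*(3*7*(8 + 7) + 47)/3 = 16*(3*7*15 + 47)/3 = 16*(315 + 47)/3 = (16/3)*362 = 5792/3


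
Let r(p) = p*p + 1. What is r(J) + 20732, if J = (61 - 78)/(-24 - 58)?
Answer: 139408981/6724 ≈ 20733.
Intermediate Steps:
J = 17/82 (J = -17/(-82) = -17*(-1/82) = 17/82 ≈ 0.20732)
r(p) = 1 + p² (r(p) = p² + 1 = 1 + p²)
r(J) + 20732 = (1 + (17/82)²) + 20732 = (1 + 289/6724) + 20732 = 7013/6724 + 20732 = 139408981/6724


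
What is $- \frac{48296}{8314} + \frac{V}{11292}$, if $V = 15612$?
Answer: $- \frac{17315011}{3911737} \approx -4.4264$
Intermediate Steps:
$- \frac{48296}{8314} + \frac{V}{11292} = - \frac{48296}{8314} + \frac{15612}{11292} = \left(-48296\right) \frac{1}{8314} + 15612 \cdot \frac{1}{11292} = - \frac{24148}{4157} + \frac{1301}{941} = - \frac{17315011}{3911737}$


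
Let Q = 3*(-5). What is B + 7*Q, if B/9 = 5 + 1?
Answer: -51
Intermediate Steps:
Q = -15
B = 54 (B = 9*(5 + 1) = 9*6 = 54)
B + 7*Q = 54 + 7*(-15) = 54 - 105 = -51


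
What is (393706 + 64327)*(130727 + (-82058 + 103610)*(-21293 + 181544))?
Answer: 1581981985171207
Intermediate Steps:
(393706 + 64327)*(130727 + (-82058 + 103610)*(-21293 + 181544)) = 458033*(130727 + 21552*160251) = 458033*(130727 + 3453729552) = 458033*3453860279 = 1581981985171207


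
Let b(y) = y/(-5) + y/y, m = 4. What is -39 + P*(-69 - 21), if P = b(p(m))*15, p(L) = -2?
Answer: -1929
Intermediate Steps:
b(y) = 1 - y/5 (b(y) = y*(-⅕) + 1 = -y/5 + 1 = 1 - y/5)
P = 21 (P = (1 - ⅕*(-2))*15 = (1 + ⅖)*15 = (7/5)*15 = 21)
-39 + P*(-69 - 21) = -39 + 21*(-69 - 21) = -39 + 21*(-90) = -39 - 1890 = -1929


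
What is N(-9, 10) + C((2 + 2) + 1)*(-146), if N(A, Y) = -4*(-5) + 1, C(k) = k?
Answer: -709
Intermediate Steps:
N(A, Y) = 21 (N(A, Y) = 20 + 1 = 21)
N(-9, 10) + C((2 + 2) + 1)*(-146) = 21 + ((2 + 2) + 1)*(-146) = 21 + (4 + 1)*(-146) = 21 + 5*(-146) = 21 - 730 = -709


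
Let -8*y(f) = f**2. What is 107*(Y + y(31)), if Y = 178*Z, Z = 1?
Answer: 49541/8 ≈ 6192.6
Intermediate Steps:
y(f) = -f**2/8
Y = 178 (Y = 178*1 = 178)
107*(Y + y(31)) = 107*(178 - 1/8*31**2) = 107*(178 - 1/8*961) = 107*(178 - 961/8) = 107*(463/8) = 49541/8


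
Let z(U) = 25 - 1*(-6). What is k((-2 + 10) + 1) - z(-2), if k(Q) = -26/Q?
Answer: -305/9 ≈ -33.889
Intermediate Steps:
z(U) = 31 (z(U) = 25 + 6 = 31)
k((-2 + 10) + 1) - z(-2) = -26/((-2 + 10) + 1) - 1*31 = -26/(8 + 1) - 31 = -26/9 - 31 = -305/9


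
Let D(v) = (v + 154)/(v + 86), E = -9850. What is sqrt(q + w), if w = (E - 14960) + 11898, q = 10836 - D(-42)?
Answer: 4*I*sqrt(15719)/11 ≈ 45.591*I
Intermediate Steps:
D(v) = (154 + v)/(86 + v)
q = 119168/11 (q = 10836 - (154 - 42)/(86 - 42) = 10836 - 112/44 = 10836 - 1*28/11 = 10836 - 28/11 = 119168/11 ≈ 10833.)
w = -12912 (w = (-9850 - 14960) + 11898 = -24810 + 11898 = -12912)
sqrt(q + w) = sqrt(119168/11 - 12912) = sqrt(-22864/11) = 4*I*sqrt(15719)/11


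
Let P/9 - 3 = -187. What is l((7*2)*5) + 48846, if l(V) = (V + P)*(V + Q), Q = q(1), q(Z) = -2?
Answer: -59002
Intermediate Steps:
P = -1656 (P = 27 + 9*(-187) = 27 - 1683 = -1656)
Q = -2
l(V) = (-1656 + V)*(-2 + V) (l(V) = (V - 1656)*(V - 2) = (-1656 + V)*(-2 + V))
l((7*2)*5) + 48846 = (3312 + ((7*2)*5)**2 - 1658*7*2*5) + 48846 = (3312 + (14*5)**2 - 23212*5) + 48846 = (3312 + 70**2 - 1658*70) + 48846 = (3312 + 4900 - 116060) + 48846 = -107848 + 48846 = -59002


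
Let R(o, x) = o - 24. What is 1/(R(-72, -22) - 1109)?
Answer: -1/1205 ≈ -0.00082988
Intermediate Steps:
R(o, x) = -24 + o
1/(R(-72, -22) - 1109) = 1/((-24 - 72) - 1109) = 1/(-96 - 1109) = 1/(-1205) = -1/1205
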